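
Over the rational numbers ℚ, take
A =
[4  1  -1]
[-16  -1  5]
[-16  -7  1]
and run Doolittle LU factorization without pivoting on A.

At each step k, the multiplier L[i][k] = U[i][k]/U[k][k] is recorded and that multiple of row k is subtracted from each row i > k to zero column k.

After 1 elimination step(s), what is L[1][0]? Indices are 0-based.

Step 1: pivot at (0,0) is 4.
  row1 ← row1 − (-4)·row0  ⇒  L[1][0]=-4, U row1=(0, 3, 1)
  row2 ← row2 − (-4)·row0  ⇒  L[2][0]=-4, U row2=(0, -3, -3)

L[1][0] = -4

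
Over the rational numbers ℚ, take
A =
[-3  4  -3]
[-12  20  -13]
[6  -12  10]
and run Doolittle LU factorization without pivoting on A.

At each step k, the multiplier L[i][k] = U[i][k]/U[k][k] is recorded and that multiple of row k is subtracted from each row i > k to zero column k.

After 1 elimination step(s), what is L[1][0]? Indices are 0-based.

L[1][0] = 4

[col 0] pivot -3
  R1 -= 4*R0 → (0, 4, -1)  (L[1][0] := 4)
  R2 -= -2*R0 → (0, -4, 4)  (L[2][0] := -2)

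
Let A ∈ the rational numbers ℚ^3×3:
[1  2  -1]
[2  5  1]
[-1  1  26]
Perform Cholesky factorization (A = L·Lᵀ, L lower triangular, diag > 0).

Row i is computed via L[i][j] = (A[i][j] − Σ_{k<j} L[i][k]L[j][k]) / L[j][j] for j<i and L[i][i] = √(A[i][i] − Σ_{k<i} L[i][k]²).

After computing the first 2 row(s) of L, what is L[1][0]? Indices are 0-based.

Step 1: L[0][0] = √(1) = 1.
  L[1][0] = (2) / L[0][0] = 2.
Step 2: L[1][1] = √(1) = 1.

L[1][0] = 2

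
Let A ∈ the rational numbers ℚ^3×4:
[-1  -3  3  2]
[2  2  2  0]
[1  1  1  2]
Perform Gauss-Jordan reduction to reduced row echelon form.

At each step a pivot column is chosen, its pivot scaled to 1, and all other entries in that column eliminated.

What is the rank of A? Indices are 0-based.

rank = 3

step 1: normalize row 0 (÷-1) = (1, 3, -3, -2)
  row 1: subtract 2×row0 = (0, -4, 8, 4)
  row 2: subtract 1×row0 = (0, -2, 4, 4)
step 2: normalize row 1 (÷-4) = (0, 1, -2, -1)
  row 0: subtract 3×row1 = (1, 0, 3, 1)
  row 2: subtract -2×row1 = (0, 0, 0, 2)
skip col 2 (zero from row 2)
step 3: normalize row 2 (÷2) = (0, 0, 0, 1)
  row 0: subtract 1×row2 = (1, 0, 3, 0)
  row 1: subtract -1×row2 = (0, 1, -2, 0)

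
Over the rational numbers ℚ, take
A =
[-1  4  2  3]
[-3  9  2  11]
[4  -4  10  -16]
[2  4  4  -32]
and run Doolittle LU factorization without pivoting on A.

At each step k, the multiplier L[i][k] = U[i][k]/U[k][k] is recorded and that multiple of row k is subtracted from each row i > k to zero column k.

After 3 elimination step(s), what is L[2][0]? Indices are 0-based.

k=0: U[0][0]=-1
  eliminate (1,0): mult=3, new row 1: (0, -3, -4, 2); set L[1][0]=3
  eliminate (2,0): mult=-4, new row 2: (0, 12, 18, -4); set L[2][0]=-4
  eliminate (3,0): mult=-2, new row 3: (0, 12, 8, -26); set L[3][0]=-2
k=1: U[1][1]=-3
  eliminate (2,1): mult=-4, new row 2: (0, 0, 2, 4); set L[2][1]=-4
  eliminate (3,1): mult=-4, new row 3: (0, 0, -8, -18); set L[3][1]=-4
k=2: U[2][2]=2
  eliminate (3,2): mult=-4, new row 3: (0, 0, 0, -2); set L[3][2]=-4

L[2][0] = -4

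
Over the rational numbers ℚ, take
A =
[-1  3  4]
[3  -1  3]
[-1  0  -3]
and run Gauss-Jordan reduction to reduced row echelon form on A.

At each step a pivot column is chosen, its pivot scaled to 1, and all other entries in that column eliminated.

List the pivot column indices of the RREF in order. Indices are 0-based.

pivot(0,0)=-1: scale R0 → (1, -3, -4)
  clear (1,0): R1 −= (3)R0 → (0, 8, 15)
  clear (2,0): R2 −= (-1)R0 → (0, -3, -7)
pivot(1,1)=8: scale R1 → (0, 1, 15/8)
  clear (0,1): R0 −= (-3)R1 → (1, 0, 13/8)
  clear (2,1): R2 −= (-3)R1 → (0, 0, -11/8)
pivot(2,2)=-11/8: scale R2 → (0, 0, 1)
  clear (0,2): R0 −= (13/8)R2 → (1, 0, 0)
  clear (1,2): R1 −= (15/8)R2 → (0, 1, 0)

pivot columns: 0, 1, 2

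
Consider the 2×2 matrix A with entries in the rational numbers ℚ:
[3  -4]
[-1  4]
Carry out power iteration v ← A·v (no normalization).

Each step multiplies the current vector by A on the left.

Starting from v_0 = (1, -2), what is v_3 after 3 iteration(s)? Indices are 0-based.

v_3 = (395, -257)

v_0 = (1, -2).
v_1 = A·v_0 = (11, -9).
v_2 = A·v_1 = (69, -47).
v_3 = A·v_2 = (395, -257).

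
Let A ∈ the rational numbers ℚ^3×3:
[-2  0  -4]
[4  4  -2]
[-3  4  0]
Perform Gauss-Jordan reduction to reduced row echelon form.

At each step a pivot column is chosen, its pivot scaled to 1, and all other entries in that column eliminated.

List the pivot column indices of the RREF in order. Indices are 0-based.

step 1: normalize row 0 (÷-2) = (1, 0, 2)
  row 1: subtract 4×row0 = (0, 4, -10)
  row 2: subtract -3×row0 = (0, 4, 6)
step 2: normalize row 1 (÷4) = (0, 1, -5/2)
  row 2: subtract 4×row1 = (0, 0, 16)
step 3: normalize row 2 (÷16) = (0, 0, 1)
  row 0: subtract 2×row2 = (1, 0, 0)
  row 1: subtract -5/2×row2 = (0, 1, 0)

pivot columns: 0, 1, 2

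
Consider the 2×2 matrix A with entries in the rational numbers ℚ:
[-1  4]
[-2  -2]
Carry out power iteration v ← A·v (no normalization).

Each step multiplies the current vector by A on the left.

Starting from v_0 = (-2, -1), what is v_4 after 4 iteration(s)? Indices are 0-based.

v_0 = (-2, -1).
v_1 = A·v_0 = (-2, 6).
v_2 = A·v_1 = (26, -8).
v_3 = A·v_2 = (-58, -36).
v_4 = A·v_3 = (-86, 188).

v_4 = (-86, 188)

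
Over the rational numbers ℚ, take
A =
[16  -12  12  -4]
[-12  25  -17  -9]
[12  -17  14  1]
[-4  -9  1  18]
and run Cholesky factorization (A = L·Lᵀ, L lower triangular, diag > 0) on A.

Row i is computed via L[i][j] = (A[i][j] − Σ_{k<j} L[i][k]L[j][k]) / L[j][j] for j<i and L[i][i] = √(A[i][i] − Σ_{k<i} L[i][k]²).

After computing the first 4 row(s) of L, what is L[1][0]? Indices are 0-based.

Step 1: L[0][0] = √(16) = 4.
  L[1][0] = (-12) / L[0][0] = -3.
Step 2: L[1][1] = √(16) = 4.
  L[2][0] = (12) / L[0][0] = 3.
  L[2][1] = (-8) / L[1][1] = -2.
Step 3: L[2][2] = √(1) = 1.
  L[3][0] = (-4) / L[0][0] = -1.
  L[3][1] = (-12) / L[1][1] = -3.
  L[3][2] = (-2) / L[2][2] = -2.
Step 4: L[3][3] = √(4) = 2.

L[1][0] = -3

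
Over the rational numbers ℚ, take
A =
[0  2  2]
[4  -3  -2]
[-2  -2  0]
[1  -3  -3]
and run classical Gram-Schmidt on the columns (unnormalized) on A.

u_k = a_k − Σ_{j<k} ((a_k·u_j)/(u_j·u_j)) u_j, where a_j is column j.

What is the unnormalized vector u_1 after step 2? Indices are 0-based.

u_1 = (2, -19/21, -64/21, -52/21)

Step 1: u_0 = a_0 = (0, 4, -2, 1).
Step 2: u_1 = a_1 − (-11/21)·u_0 = (2, -19/21, -64/21, -52/21).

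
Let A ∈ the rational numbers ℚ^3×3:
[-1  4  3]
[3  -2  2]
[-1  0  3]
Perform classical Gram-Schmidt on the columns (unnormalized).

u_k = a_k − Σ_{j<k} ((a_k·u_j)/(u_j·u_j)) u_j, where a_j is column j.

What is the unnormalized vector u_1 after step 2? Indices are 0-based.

u_1 = (34/11, 8/11, -10/11)

Step 1: u_0 = a_0 = (-1, 3, -1).
Step 2: u_1 = a_1 − (-10/11)·u_0 = (34/11, 8/11, -10/11).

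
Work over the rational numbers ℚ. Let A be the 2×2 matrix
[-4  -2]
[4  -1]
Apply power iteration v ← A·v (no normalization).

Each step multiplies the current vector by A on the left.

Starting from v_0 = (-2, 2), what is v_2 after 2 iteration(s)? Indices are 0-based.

v_2 = (4, 26)

v_0 = (-2, 2).
v_1 = A·v_0 = (4, -10).
v_2 = A·v_1 = (4, 26).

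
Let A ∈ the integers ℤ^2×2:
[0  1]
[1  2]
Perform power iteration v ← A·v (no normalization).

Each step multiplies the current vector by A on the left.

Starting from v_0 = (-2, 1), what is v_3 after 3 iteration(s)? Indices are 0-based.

v_0 = (-2, 1).
v_1 = A·v_0 = (1, 0).
v_2 = A·v_1 = (0, 1).
v_3 = A·v_2 = (1, 2).

v_3 = (1, 2)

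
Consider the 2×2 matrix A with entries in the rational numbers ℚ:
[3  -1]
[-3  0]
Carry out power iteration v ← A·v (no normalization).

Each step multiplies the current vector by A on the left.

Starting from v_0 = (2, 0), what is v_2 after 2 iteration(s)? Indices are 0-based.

v_0 = (2, 0).
v_1 = A·v_0 = (6, -6).
v_2 = A·v_1 = (24, -18).

v_2 = (24, -18)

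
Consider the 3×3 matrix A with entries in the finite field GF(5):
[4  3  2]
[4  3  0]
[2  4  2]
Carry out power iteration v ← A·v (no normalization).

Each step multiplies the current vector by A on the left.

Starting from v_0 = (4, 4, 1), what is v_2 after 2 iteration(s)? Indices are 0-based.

v_2 = (1, 4, 4)

v_0 = (4, 4, 1).
v_1 = A·v_0 = (0, 3, 1).
v_2 = A·v_1 = (1, 4, 4).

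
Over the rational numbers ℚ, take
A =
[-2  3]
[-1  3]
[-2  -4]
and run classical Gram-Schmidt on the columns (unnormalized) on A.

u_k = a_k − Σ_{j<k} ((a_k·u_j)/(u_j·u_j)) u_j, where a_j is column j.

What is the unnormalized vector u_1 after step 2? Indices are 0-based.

u_1 = (25/9, 26/9, -38/9)

Step 1: u_0 = a_0 = (-2, -1, -2).
Step 2: u_1 = a_1 − (-1/9)·u_0 = (25/9, 26/9, -38/9).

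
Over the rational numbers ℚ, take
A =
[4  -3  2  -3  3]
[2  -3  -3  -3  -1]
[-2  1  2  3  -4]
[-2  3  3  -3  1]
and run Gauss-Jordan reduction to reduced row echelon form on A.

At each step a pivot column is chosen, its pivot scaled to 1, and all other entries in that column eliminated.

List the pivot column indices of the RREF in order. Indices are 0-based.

pivot columns: 0, 1, 2, 3

[1] R0 /= 4  ⇒  (1, -3/4, 1/2, -3/4, 3/4)
     R1 -= 2·R0  ⇒  (0, -3/2, -4, -3/2, -5/2)
     R2 -= -2·R0  ⇒  (0, -1/2, 3, 3/2, -5/2)
     R3 -= -2·R0  ⇒  (0, 3/2, 4, -9/2, 5/2)
[2] R1 /= -3/2  ⇒  (0, 1, 8/3, 1, 5/3)
     R0 -= -3/4·R1  ⇒  (1, 0, 5/2, 0, 2)
     R2 -= -1/2·R1  ⇒  (0, 0, 13/3, 2, -5/3)
     R3 -= 3/2·R1  ⇒  (0, 0, 0, -6, 0)
[3] R2 /= 13/3  ⇒  (0, 0, 1, 6/13, -5/13)
     R0 -= 5/2·R2  ⇒  (1, 0, 0, -15/13, 77/26)
     R1 -= 8/3·R2  ⇒  (0, 1, 0, -3/13, 35/13)
[4] R3 /= -6  ⇒  (0, 0, 0, 1, 0)
     R0 -= -15/13·R3  ⇒  (1, 0, 0, 0, 77/26)
     R1 -= -3/13·R3  ⇒  (0, 1, 0, 0, 35/13)
     R2 -= 6/13·R3  ⇒  (0, 0, 1, 0, -5/13)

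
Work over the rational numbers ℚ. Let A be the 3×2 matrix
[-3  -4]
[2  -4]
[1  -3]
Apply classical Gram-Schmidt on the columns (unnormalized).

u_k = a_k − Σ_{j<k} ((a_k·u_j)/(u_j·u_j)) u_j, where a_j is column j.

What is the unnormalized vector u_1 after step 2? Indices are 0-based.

Step 1: u_0 = a_0 = (-3, 2, 1).
Step 2: u_1 = a_1 − (1/14)·u_0 = (-53/14, -29/7, -43/14).

u_1 = (-53/14, -29/7, -43/14)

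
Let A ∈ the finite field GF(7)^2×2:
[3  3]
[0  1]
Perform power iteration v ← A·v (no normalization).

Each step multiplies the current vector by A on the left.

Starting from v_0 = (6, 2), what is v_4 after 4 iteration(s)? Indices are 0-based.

v_0 = (6, 2).
v_1 = A·v_0 = (3, 2).
v_2 = A·v_1 = (1, 2).
v_3 = A·v_2 = (2, 2).
v_4 = A·v_3 = (5, 2).

v_4 = (5, 2)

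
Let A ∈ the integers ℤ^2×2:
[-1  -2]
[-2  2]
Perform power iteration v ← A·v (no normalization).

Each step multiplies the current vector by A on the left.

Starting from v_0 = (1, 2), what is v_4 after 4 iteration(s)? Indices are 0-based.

v_0 = (1, 2).
v_1 = A·v_0 = (-5, 2).
v_2 = A·v_1 = (1, 14).
v_3 = A·v_2 = (-29, 26).
v_4 = A·v_3 = (-23, 110).

v_4 = (-23, 110)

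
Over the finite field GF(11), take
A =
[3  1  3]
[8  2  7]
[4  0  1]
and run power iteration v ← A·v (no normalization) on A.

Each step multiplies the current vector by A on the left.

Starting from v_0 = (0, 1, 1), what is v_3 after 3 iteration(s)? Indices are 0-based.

v_3 = (4, 7, 3)

v_0 = (0, 1, 1).
v_1 = A·v_0 = (4, 9, 1).
v_2 = A·v_1 = (2, 2, 6).
v_3 = A·v_2 = (4, 7, 3).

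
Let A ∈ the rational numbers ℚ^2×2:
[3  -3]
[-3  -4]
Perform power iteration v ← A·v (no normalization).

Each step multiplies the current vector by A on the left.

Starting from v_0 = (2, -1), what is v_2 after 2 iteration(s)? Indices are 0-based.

v_2 = (33, -19)

v_0 = (2, -1).
v_1 = A·v_0 = (9, -2).
v_2 = A·v_1 = (33, -19).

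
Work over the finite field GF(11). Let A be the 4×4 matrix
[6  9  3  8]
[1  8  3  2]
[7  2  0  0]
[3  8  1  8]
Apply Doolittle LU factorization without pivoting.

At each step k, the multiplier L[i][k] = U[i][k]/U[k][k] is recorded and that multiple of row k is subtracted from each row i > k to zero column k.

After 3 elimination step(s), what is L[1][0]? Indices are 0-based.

k=0: U[0][0]=6
  eliminate (1,0): mult=2, new row 1: (0, 1, 8, 8); set L[1][0]=2
  eliminate (2,0): mult=3, new row 2: (0, 8, 2, 9); set L[2][0]=3
  eliminate (3,0): mult=6, new row 3: (0, 9, 5, 4); set L[3][0]=6
k=1: U[1][1]=1
  eliminate (2,1): mult=8, new row 2: (0, 0, 4, 0); set L[2][1]=8
  eliminate (3,1): mult=9, new row 3: (0, 0, 10, 9); set L[3][1]=9
k=2: U[2][2]=4
  eliminate (3,2): mult=8, new row 3: (0, 0, 0, 9); set L[3][2]=8

L[1][0] = 2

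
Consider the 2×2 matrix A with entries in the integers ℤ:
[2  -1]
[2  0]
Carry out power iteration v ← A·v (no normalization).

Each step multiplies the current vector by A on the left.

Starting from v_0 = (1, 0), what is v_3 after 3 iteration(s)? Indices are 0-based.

v_3 = (0, 4)

v_0 = (1, 0).
v_1 = A·v_0 = (2, 2).
v_2 = A·v_1 = (2, 4).
v_3 = A·v_2 = (0, 4).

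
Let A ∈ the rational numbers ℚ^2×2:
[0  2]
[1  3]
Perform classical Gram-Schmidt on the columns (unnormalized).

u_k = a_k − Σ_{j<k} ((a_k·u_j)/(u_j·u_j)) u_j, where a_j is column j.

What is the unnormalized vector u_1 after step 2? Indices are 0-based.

u_1 = (2, 0)

Step 1: u_0 = a_0 = (0, 1).
Step 2: u_1 = a_1 − (3)·u_0 = (2, 0).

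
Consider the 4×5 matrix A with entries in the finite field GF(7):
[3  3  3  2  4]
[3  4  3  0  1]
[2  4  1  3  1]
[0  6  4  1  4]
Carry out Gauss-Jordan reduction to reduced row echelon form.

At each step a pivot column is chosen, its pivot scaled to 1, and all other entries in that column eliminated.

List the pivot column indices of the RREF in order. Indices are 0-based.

[1] R0 /= 3  ⇒  (1, 1, 1, 3, 6)
     R1 -= 3·R0  ⇒  (0, 1, 0, 5, 4)
     R2 -= 2·R0  ⇒  (0, 2, 6, 4, 3)
[2] R1 /= 1  ⇒  (0, 1, 0, 5, 4)
     R0 -= 1·R1  ⇒  (1, 0, 1, 5, 2)
     R2 -= 2·R1  ⇒  (0, 0, 6, 1, 2)
     R3 -= 6·R1  ⇒  (0, 0, 4, 6, 1)
[3] R2 /= 6  ⇒  (0, 0, 1, 6, 5)
     R0 -= 1·R2  ⇒  (1, 0, 0, 6, 4)
     R3 -= 4·R2  ⇒  (0, 0, 0, 3, 2)
[4] R3 /= 3  ⇒  (0, 0, 0, 1, 3)
     R0 -= 6·R3  ⇒  (1, 0, 0, 0, 0)
     R1 -= 5·R3  ⇒  (0, 1, 0, 0, 3)
     R2 -= 6·R3  ⇒  (0, 0, 1, 0, 1)

pivot columns: 0, 1, 2, 3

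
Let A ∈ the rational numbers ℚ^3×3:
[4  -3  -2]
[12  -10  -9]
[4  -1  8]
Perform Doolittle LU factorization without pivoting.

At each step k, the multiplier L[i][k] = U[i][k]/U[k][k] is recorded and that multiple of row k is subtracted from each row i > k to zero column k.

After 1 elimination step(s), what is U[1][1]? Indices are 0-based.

U[1][1] = -1

Step 1: pivot at (0,0) is 4.
  row1 ← row1 − (3)·row0  ⇒  L[1][0]=3, U row1=(0, -1, -3)
  row2 ← row2 − (1)·row0  ⇒  L[2][0]=1, U row2=(0, 2, 10)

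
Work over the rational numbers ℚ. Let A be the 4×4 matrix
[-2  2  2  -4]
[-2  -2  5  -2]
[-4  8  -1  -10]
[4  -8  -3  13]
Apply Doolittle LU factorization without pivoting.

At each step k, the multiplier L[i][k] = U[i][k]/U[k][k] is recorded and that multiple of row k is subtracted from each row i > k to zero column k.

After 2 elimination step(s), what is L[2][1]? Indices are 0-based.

k=0: U[0][0]=-2
  eliminate (1,0): mult=1, new row 1: (0, -4, 3, 2); set L[1][0]=1
  eliminate (2,0): mult=2, new row 2: (0, 4, -5, -2); set L[2][0]=2
  eliminate (3,0): mult=-2, new row 3: (0, -4, 1, 5); set L[3][0]=-2
k=1: U[1][1]=-4
  eliminate (2,1): mult=-1, new row 2: (0, 0, -2, 0); set L[2][1]=-1
  eliminate (3,1): mult=1, new row 3: (0, 0, -2, 3); set L[3][1]=1

L[2][1] = -1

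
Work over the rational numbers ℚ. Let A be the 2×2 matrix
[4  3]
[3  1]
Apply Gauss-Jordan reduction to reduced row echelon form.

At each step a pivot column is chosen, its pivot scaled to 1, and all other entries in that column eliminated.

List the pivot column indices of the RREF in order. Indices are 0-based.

pivot(0,0)=4: scale R0 → (1, 3/4)
  clear (1,0): R1 −= (3)R0 → (0, -5/4)
pivot(1,1)=-5/4: scale R1 → (0, 1)
  clear (0,1): R0 −= (3/4)R1 → (1, 0)

pivot columns: 0, 1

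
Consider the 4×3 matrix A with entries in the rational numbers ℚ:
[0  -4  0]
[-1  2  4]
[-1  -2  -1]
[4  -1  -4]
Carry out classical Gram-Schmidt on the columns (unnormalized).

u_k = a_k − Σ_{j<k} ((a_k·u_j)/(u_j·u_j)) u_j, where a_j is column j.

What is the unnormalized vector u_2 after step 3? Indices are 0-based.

u_2 = (352/217, 965/434, -501/434, 58/217)

Step 1: u_0 = a_0 = (0, -1, -1, 4).
Step 2: u_1 = a_1 − (-2/9)·u_0 = (-4, 16/9, -20/9, -1/9).
Step 3: u_2 = a_2 − (-19/18)·u_0 − (88/217)·u_1 = (352/217, 965/434, -501/434, 58/217).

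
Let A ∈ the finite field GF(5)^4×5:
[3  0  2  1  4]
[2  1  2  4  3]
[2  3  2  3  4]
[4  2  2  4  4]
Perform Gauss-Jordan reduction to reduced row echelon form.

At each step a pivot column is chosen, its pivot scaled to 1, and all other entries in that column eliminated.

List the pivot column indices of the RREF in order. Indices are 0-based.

pivot columns: 0, 1, 2

pivot(0,0)=3: scale R0 → (1, 0, 4, 2, 3)
  clear (1,0): R1 −= (2)R0 → (0, 1, 4, 0, 2)
  clear (2,0): R2 −= (2)R0 → (0, 3, 4, 4, 3)
  clear (3,0): R3 −= (4)R0 → (0, 2, 1, 1, 2)
pivot(1,1)=1: scale R1 → (0, 1, 4, 0, 2)
  clear (2,1): R2 −= (3)R1 → (0, 0, 2, 4, 2)
  clear (3,1): R3 −= (2)R1 → (0, 0, 3, 1, 3)
pivot(2,2)=2: scale R2 → (0, 0, 1, 2, 1)
  clear (0,2): R0 −= (4)R2 → (1, 0, 0, 4, 4)
  clear (1,2): R1 −= (4)R2 → (0, 1, 0, 2, 3)
  clear (3,2): R3 −= (3)R2 → (0, 0, 0, 0, 0)
col 3: no nonzero at/below row 3; advance.
col 4: no nonzero at/below row 3; advance.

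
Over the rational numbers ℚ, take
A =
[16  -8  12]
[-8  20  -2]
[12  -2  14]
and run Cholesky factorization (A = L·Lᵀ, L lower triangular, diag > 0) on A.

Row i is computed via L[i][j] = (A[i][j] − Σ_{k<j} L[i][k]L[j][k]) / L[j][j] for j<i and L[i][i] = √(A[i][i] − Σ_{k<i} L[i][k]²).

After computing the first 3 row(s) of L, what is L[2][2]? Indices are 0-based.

Step 1: L[0][0] = √(16) = 4.
  L[1][0] = (-8) / L[0][0] = -2.
Step 2: L[1][1] = √(16) = 4.
  L[2][0] = (12) / L[0][0] = 3.
  L[2][1] = (4) / L[1][1] = 1.
Step 3: L[2][2] = √(4) = 2.

L[2][2] = 2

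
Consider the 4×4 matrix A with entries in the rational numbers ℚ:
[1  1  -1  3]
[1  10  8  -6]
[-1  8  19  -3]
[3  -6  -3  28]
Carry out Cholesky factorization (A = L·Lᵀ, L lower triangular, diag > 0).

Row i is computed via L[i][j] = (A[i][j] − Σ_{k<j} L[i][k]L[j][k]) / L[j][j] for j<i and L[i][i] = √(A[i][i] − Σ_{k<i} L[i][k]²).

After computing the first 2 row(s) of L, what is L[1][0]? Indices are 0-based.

Step 1: L[0][0] = √(1) = 1.
  L[1][0] = (1) / L[0][0] = 1.
Step 2: L[1][1] = √(9) = 3.

L[1][0] = 1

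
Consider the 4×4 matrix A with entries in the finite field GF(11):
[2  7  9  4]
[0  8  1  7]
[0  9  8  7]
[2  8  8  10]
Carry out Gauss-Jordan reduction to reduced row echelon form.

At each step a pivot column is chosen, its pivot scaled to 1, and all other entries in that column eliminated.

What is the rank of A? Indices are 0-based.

pivot(0,0)=2: scale R0 → (1, 9, 10, 2)
  clear (3,0): R3 −= (2)R0 → (0, 1, 10, 6)
pivot(1,1)=8: scale R1 → (0, 1, 7, 5)
  clear (0,1): R0 −= (9)R1 → (1, 0, 2, 1)
  clear (2,1): R2 −= (9)R1 → (0, 0, 0, 6)
  clear (3,1): R3 −= (1)R1 → (0, 0, 3, 1)
pivot(2,2): swap R2↔R3
pivot(2,2)=3: scale R2 → (0, 0, 1, 4)
  clear (0,2): R0 −= (2)R2 → (1, 0, 0, 4)
  clear (1,2): R1 −= (7)R2 → (0, 1, 0, 10)
pivot(3,3)=6: scale R3 → (0, 0, 0, 1)
  clear (0,3): R0 −= (4)R3 → (1, 0, 0, 0)
  clear (1,3): R1 −= (10)R3 → (0, 1, 0, 0)
  clear (2,3): R2 −= (4)R3 → (0, 0, 1, 0)

rank = 4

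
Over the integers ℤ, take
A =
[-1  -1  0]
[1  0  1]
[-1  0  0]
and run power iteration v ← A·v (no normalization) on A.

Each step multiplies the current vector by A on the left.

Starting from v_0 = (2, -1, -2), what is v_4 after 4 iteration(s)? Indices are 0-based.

v_4 = (-4, 1, -2)

v_0 = (2, -1, -2).
v_1 = A·v_0 = (-1, 0, -2).
v_2 = A·v_1 = (1, -3, 1).
v_3 = A·v_2 = (2, 2, -1).
v_4 = A·v_3 = (-4, 1, -2).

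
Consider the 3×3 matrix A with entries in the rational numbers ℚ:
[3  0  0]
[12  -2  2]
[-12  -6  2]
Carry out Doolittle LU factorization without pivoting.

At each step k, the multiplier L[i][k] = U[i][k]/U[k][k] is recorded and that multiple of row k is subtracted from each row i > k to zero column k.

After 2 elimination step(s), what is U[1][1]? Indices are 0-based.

Step 1: pivot at (0,0) is 3.
  row1 ← row1 − (4)·row0  ⇒  L[1][0]=4, U row1=(0, -2, 2)
  row2 ← row2 − (-4)·row0  ⇒  L[2][0]=-4, U row2=(0, -6, 2)
Step 2: pivot at (1,1) is -2.
  row2 ← row2 − (3)·row1  ⇒  L[2][1]=3, U row2=(0, 0, -4)

U[1][1] = -2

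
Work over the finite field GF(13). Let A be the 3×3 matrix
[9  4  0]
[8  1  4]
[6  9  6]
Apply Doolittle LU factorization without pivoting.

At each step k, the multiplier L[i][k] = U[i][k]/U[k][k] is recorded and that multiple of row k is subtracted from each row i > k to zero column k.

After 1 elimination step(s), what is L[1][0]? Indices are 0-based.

[col 0] pivot 9
  R1 -= 11*R0 → (0, 9, 4)  (L[1][0] := 11)
  R2 -= 5*R0 → (0, 2, 6)  (L[2][0] := 5)

L[1][0] = 11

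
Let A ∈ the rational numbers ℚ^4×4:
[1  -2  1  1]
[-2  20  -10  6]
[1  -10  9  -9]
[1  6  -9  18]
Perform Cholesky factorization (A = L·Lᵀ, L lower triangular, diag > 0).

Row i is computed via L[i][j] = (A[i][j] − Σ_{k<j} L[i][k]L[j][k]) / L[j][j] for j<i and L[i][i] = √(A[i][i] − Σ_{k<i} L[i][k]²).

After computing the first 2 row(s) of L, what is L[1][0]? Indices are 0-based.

L[1][0] = -2

Step 1: L[0][0] = √(1) = 1.
  L[1][0] = (-2) / L[0][0] = -2.
Step 2: L[1][1] = √(16) = 4.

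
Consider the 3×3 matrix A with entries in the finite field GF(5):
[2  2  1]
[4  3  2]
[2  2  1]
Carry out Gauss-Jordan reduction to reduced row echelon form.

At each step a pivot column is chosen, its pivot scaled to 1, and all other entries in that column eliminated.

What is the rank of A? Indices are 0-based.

rank = 2

pivot(0,0)=2: scale R0 → (1, 1, 3)
  clear (1,0): R1 −= (4)R0 → (0, 4, 0)
  clear (2,0): R2 −= (2)R0 → (0, 0, 0)
pivot(1,1)=4: scale R1 → (0, 1, 0)
  clear (0,1): R0 −= (1)R1 → (1, 0, 3)
col 2: no nonzero at/below row 2; advance.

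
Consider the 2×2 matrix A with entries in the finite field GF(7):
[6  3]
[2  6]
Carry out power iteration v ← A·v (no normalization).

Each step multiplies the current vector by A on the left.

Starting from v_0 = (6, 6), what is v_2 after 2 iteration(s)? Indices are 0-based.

v_2 = (6, 4)

v_0 = (6, 6).
v_1 = A·v_0 = (5, 6).
v_2 = A·v_1 = (6, 4).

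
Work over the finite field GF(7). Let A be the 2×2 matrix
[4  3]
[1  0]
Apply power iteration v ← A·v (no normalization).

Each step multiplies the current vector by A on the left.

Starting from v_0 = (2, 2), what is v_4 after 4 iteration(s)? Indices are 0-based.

v_0 = (2, 2).
v_1 = A·v_0 = (0, 2).
v_2 = A·v_1 = (6, 0).
v_3 = A·v_2 = (3, 6).
v_4 = A·v_3 = (2, 3).

v_4 = (2, 3)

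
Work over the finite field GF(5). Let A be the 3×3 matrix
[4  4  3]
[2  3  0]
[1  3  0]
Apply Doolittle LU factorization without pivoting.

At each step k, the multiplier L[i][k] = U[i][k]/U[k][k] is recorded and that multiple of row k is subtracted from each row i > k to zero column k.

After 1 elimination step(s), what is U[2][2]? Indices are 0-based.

U[2][2] = 3

k=0: U[0][0]=4
  eliminate (1,0): mult=3, new row 1: (0, 1, 1); set L[1][0]=3
  eliminate (2,0): mult=4, new row 2: (0, 2, 3); set L[2][0]=4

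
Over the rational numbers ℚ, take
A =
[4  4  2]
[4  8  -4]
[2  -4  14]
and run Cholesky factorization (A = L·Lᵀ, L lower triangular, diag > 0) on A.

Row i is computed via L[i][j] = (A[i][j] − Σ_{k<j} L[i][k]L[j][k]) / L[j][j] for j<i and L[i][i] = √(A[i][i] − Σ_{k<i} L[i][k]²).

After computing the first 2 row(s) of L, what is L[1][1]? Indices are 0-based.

L[1][1] = 2

Step 1: L[0][0] = √(4) = 2.
  L[1][0] = (4) / L[0][0] = 2.
Step 2: L[1][1] = √(4) = 2.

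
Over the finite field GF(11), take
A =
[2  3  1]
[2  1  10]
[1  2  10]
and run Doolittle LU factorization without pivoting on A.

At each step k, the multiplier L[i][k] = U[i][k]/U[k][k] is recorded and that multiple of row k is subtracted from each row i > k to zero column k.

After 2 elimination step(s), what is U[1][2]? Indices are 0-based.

U[1][2] = 9

[col 0] pivot 2
  R1 -= 1*R0 → (0, 9, 9)  (L[1][0] := 1)
  R2 -= 6*R0 → (0, 6, 4)  (L[2][0] := 6)
[col 1] pivot 9
  R2 -= 8*R1 → (0, 0, 9)  (L[2][1] := 8)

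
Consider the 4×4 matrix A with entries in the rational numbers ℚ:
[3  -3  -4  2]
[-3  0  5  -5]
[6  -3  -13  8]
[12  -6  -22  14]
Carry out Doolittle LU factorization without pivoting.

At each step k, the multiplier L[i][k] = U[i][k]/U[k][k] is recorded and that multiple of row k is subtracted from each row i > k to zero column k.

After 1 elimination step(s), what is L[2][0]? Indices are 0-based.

[col 0] pivot 3
  R1 -= -1*R0 → (0, -3, 1, -3)  (L[1][0] := -1)
  R2 -= 2*R0 → (0, 3, -5, 4)  (L[2][0] := 2)
  R3 -= 4*R0 → (0, 6, -6, 6)  (L[3][0] := 4)

L[2][0] = 2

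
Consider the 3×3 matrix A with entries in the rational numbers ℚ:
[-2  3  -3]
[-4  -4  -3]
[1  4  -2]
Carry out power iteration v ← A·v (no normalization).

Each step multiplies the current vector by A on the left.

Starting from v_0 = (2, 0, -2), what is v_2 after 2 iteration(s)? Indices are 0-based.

v_2 = (-28, -18, -18)

v_0 = (2, 0, -2).
v_1 = A·v_0 = (2, -2, 6).
v_2 = A·v_1 = (-28, -18, -18).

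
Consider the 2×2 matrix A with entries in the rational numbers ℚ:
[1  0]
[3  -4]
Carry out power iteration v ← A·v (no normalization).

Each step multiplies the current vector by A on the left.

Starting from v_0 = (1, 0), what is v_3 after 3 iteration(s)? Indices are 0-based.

v_0 = (1, 0).
v_1 = A·v_0 = (1, 3).
v_2 = A·v_1 = (1, -9).
v_3 = A·v_2 = (1, 39).

v_3 = (1, 39)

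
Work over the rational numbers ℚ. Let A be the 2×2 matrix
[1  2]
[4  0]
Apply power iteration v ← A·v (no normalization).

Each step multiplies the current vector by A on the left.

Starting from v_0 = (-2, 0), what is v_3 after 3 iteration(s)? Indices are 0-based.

v_3 = (-34, -72)

v_0 = (-2, 0).
v_1 = A·v_0 = (-2, -8).
v_2 = A·v_1 = (-18, -8).
v_3 = A·v_2 = (-34, -72).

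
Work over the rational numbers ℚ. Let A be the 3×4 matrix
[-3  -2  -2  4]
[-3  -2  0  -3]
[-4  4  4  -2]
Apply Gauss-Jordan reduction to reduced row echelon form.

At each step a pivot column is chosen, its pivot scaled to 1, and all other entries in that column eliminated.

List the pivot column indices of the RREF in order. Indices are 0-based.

pivot columns: 0, 1, 2

pivot(0,0)=-3: scale R0 → (1, 2/3, 2/3, -4/3)
  clear (1,0): R1 −= (-3)R0 → (0, 0, 2, -7)
  clear (2,0): R2 −= (-4)R0 → (0, 20/3, 20/3, -22/3)
pivot(1,1): swap R1↔R2
pivot(1,1)=20/3: scale R1 → (0, 1, 1, -11/10)
  clear (0,1): R0 −= (2/3)R1 → (1, 0, 0, -3/5)
pivot(2,2)=2: scale R2 → (0, 0, 1, -7/2)
  clear (1,2): R1 −= (1)R2 → (0, 1, 0, 12/5)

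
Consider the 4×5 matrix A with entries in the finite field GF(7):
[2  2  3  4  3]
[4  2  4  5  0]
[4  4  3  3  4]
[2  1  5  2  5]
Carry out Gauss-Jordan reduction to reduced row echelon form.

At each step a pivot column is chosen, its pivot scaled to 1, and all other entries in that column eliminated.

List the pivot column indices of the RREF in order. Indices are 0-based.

pivot columns: 0, 1, 2, 3

pivot(0,0)=2: scale R0 → (1, 1, 5, 2, 5)
  clear (1,0): R1 −= (4)R0 → (0, 5, 5, 4, 1)
  clear (2,0): R2 −= (4)R0 → (0, 0, 4, 2, 5)
  clear (3,0): R3 −= (2)R0 → (0, 6, 2, 5, 2)
pivot(1,1)=5: scale R1 → (0, 1, 1, 5, 3)
  clear (0,1): R0 −= (1)R1 → (1, 0, 4, 4, 2)
  clear (3,1): R3 −= (6)R1 → (0, 0, 3, 3, 5)
pivot(2,2)=4: scale R2 → (0, 0, 1, 4, 3)
  clear (0,2): R0 −= (4)R2 → (1, 0, 0, 2, 4)
  clear (1,2): R1 −= (1)R2 → (0, 1, 0, 1, 0)
  clear (3,2): R3 −= (3)R2 → (0, 0, 0, 5, 3)
pivot(3,3)=5: scale R3 → (0, 0, 0, 1, 2)
  clear (0,3): R0 −= (2)R3 → (1, 0, 0, 0, 0)
  clear (1,3): R1 −= (1)R3 → (0, 1, 0, 0, 5)
  clear (2,3): R2 −= (4)R3 → (0, 0, 1, 0, 2)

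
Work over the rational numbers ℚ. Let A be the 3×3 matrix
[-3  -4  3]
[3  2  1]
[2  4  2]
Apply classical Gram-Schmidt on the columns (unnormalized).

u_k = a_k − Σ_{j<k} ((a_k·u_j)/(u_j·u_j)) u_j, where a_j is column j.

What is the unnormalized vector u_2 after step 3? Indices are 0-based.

Step 1: u_0 = a_0 = (-3, 3, 2).
Step 2: u_1 = a_1 − (13/11)·u_0 = (-5/11, -17/11, 18/11).
Step 3: u_2 = a_2 − (-1/11)·u_0 − (2/29)·u_1 = (80/29, 40/29, 60/29).

u_2 = (80/29, 40/29, 60/29)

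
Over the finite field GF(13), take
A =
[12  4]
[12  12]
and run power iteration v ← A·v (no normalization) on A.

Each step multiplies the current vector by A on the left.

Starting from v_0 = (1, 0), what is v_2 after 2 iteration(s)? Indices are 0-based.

v_0 = (1, 0).
v_1 = A·v_0 = (12, 12).
v_2 = A·v_1 = (10, 2).

v_2 = (10, 2)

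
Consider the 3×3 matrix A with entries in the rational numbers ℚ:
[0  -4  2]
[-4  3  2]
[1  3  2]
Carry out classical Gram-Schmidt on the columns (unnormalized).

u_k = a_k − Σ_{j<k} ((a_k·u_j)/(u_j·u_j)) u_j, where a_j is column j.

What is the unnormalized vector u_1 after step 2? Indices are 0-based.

u_1 = (-4, 15/17, 60/17)

Step 1: u_0 = a_0 = (0, -4, 1).
Step 2: u_1 = a_1 − (-9/17)·u_0 = (-4, 15/17, 60/17).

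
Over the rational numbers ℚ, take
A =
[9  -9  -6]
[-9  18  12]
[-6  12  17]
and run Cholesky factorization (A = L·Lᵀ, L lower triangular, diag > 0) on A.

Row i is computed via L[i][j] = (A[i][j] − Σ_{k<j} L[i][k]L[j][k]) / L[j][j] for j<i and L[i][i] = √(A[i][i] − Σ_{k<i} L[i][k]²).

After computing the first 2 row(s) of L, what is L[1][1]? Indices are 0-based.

L[1][1] = 3

Step 1: L[0][0] = √(9) = 3.
  L[1][0] = (-9) / L[0][0] = -3.
Step 2: L[1][1] = √(9) = 3.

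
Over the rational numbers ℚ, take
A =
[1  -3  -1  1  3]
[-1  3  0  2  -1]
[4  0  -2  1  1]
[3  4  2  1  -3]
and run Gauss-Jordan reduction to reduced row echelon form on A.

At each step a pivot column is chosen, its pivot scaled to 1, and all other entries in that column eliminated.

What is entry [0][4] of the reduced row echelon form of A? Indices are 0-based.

M[0][4] = -4/117

[1] R0 /= 1  ⇒  (1, -3, -1, 1, 3)
     R1 -= -1·R0  ⇒  (0, 0, -1, 3, 2)
     R2 -= 4·R0  ⇒  (0, 12, 2, -3, -11)
     R3 -= 3·R0  ⇒  (0, 13, 5, -2, -12)
[2] R1 <-> R2
[2] R1 /= 12  ⇒  (0, 1, 1/6, -1/4, -11/12)
     R0 -= -3·R1  ⇒  (1, 0, -1/2, 1/4, 1/4)
     R3 -= 13·R1  ⇒  (0, 0, 17/6, 5/4, -1/12)
[3] R2 /= -1  ⇒  (0, 0, 1, -3, -2)
     R0 -= -1/2·R2  ⇒  (1, 0, 0, -5/4, -3/4)
     R1 -= 1/6·R2  ⇒  (0, 1, 0, 1/4, -7/12)
     R3 -= 17/6·R2  ⇒  (0, 0, 0, 39/4, 67/12)
[4] R3 /= 39/4  ⇒  (0, 0, 0, 1, 67/117)
     R0 -= -5/4·R3  ⇒  (1, 0, 0, 0, -4/117)
     R1 -= 1/4·R3  ⇒  (0, 1, 0, 0, -85/117)
     R2 -= -3·R3  ⇒  (0, 0, 1, 0, -11/39)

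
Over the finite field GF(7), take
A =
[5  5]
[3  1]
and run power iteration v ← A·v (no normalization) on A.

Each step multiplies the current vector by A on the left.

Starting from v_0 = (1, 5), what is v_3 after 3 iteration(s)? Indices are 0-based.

v_3 = (5, 3)

v_0 = (1, 5).
v_1 = A·v_0 = (2, 1).
v_2 = A·v_1 = (1, 0).
v_3 = A·v_2 = (5, 3).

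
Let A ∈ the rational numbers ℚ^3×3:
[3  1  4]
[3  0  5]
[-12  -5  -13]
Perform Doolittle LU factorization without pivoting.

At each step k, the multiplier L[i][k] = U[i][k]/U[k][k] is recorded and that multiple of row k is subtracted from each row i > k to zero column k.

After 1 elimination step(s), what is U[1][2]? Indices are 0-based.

Step 1: pivot at (0,0) is 3.
  row1 ← row1 − (1)·row0  ⇒  L[1][0]=1, U row1=(0, -1, 1)
  row2 ← row2 − (-4)·row0  ⇒  L[2][0]=-4, U row2=(0, -1, 3)

U[1][2] = 1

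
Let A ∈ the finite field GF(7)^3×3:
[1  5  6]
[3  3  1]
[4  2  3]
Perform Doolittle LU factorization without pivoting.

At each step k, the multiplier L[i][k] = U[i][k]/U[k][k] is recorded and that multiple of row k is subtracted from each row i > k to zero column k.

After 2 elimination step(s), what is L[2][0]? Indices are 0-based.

k=0: U[0][0]=1
  eliminate (1,0): mult=3, new row 1: (0, 2, 4); set L[1][0]=3
  eliminate (2,0): mult=4, new row 2: (0, 3, 0); set L[2][0]=4
k=1: U[1][1]=2
  eliminate (2,1): mult=5, new row 2: (0, 0, 1); set L[2][1]=5

L[2][0] = 4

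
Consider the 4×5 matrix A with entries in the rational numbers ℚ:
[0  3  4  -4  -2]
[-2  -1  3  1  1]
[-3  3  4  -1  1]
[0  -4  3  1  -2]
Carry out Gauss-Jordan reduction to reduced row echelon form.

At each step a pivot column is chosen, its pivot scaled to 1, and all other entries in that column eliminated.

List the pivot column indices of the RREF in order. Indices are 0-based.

pivot columns: 0, 1, 2, 3

pivot(0,0): swap R0↔R1
pivot(0,0)=-2: scale R0 → (1, 1/2, -3/2, -1/2, -1/2)
  clear (2,0): R2 −= (-3)R0 → (0, 9/2, -1/2, -5/2, -1/2)
pivot(1,1)=3: scale R1 → (0, 1, 4/3, -4/3, -2/3)
  clear (0,1): R0 −= (1/2)R1 → (1, 0, -13/6, 1/6, -1/6)
  clear (2,1): R2 −= (9/2)R1 → (0, 0, -13/2, 7/2, 5/2)
  clear (3,1): R3 −= (-4)R1 → (0, 0, 25/3, -13/3, -14/3)
pivot(2,2)=-13/2: scale R2 → (0, 0, 1, -7/13, -5/13)
  clear (0,2): R0 −= (-13/6)R2 → (1, 0, 0, -1, -1)
  clear (1,2): R1 −= (4/3)R2 → (0, 1, 0, -8/13, -2/13)
  clear (3,2): R3 −= (25/3)R2 → (0, 0, 0, 2/13, -19/13)
pivot(3,3)=2/13: scale R3 → (0, 0, 0, 1, -19/2)
  clear (0,3): R0 −= (-1)R3 → (1, 0, 0, 0, -21/2)
  clear (1,3): R1 −= (-8/13)R3 → (0, 1, 0, 0, -6)
  clear (2,3): R2 −= (-7/13)R3 → (0, 0, 1, 0, -11/2)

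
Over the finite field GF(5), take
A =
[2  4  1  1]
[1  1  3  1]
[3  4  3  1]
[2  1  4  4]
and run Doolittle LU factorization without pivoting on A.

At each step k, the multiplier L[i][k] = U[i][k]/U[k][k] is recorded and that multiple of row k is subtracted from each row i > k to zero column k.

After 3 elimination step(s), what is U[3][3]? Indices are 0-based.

Step 1: pivot at (0,0) is 2.
  row1 ← row1 − (3)·row0  ⇒  L[1][0]=3, U row1=(0, 4, 0, 3)
  row2 ← row2 − (4)·row0  ⇒  L[2][0]=4, U row2=(0, 3, 4, 2)
  row3 ← row3 − (1)·row0  ⇒  L[3][0]=1, U row3=(0, 2, 3, 3)
Step 2: pivot at (1,1) is 4.
  row2 ← row2 − (2)·row1  ⇒  L[2][1]=2, U row2=(0, 0, 4, 1)
  row3 ← row3 − (3)·row1  ⇒  L[3][1]=3, U row3=(0, 0, 3, 4)
Step 3: pivot at (2,2) is 4.
  row3 ← row3 − (2)·row2  ⇒  L[3][2]=2, U row3=(0, 0, 0, 2)

U[3][3] = 2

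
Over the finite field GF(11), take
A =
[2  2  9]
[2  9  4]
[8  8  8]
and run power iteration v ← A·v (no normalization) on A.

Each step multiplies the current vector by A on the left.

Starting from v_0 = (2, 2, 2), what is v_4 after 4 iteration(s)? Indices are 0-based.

v_0 = (2, 2, 2).
v_1 = A·v_0 = (4, 8, 4).
v_2 = A·v_1 = (5, 8, 7).
v_3 = A·v_2 = (1, 0, 6).
v_4 = A·v_3 = (1, 4, 1).

v_4 = (1, 4, 1)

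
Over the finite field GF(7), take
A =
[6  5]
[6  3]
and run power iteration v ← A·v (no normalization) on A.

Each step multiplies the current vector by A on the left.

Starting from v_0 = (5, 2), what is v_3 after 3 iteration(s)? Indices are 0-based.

v_0 = (5, 2).
v_1 = A·v_0 = (5, 1).
v_2 = A·v_1 = (0, 5).
v_3 = A·v_2 = (4, 1).

v_3 = (4, 1)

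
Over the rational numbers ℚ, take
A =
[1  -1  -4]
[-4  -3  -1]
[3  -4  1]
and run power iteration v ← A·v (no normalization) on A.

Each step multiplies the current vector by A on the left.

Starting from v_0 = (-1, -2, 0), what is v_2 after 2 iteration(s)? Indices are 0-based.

v_0 = (-1, -2, 0).
v_1 = A·v_0 = (1, 10, 5).
v_2 = A·v_1 = (-29, -39, -32).

v_2 = (-29, -39, -32)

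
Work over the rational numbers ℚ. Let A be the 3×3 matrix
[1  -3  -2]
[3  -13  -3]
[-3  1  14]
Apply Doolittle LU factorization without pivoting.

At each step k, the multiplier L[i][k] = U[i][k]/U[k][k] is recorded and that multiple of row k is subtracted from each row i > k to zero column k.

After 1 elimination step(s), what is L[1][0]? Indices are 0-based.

L[1][0] = 3

Step 1: pivot at (0,0) is 1.
  row1 ← row1 − (3)·row0  ⇒  L[1][0]=3, U row1=(0, -4, 3)
  row2 ← row2 − (-3)·row0  ⇒  L[2][0]=-3, U row2=(0, -8, 8)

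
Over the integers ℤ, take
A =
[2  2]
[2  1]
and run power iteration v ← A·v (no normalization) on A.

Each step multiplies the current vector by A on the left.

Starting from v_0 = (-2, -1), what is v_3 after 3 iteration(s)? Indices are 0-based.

v_3 = (-78, -61)

v_0 = (-2, -1).
v_1 = A·v_0 = (-6, -5).
v_2 = A·v_1 = (-22, -17).
v_3 = A·v_2 = (-78, -61).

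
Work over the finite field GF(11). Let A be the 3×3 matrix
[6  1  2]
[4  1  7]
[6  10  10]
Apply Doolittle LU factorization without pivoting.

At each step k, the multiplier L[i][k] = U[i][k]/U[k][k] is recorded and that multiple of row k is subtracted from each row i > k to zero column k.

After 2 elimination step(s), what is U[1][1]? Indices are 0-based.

U[1][1] = 4

Step 1: pivot at (0,0) is 6.
  row1 ← row1 − (8)·row0  ⇒  L[1][0]=8, U row1=(0, 4, 2)
  row2 ← row2 − (1)·row0  ⇒  L[2][0]=1, U row2=(0, 9, 8)
Step 2: pivot at (1,1) is 4.
  row2 ← row2 − (5)·row1  ⇒  L[2][1]=5, U row2=(0, 0, 9)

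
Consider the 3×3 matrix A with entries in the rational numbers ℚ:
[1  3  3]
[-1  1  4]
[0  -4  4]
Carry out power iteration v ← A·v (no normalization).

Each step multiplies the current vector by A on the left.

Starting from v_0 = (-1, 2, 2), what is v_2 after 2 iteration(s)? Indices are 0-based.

v_2 = (44, 0, -44)

v_0 = (-1, 2, 2).
v_1 = A·v_0 = (11, 11, 0).
v_2 = A·v_1 = (44, 0, -44).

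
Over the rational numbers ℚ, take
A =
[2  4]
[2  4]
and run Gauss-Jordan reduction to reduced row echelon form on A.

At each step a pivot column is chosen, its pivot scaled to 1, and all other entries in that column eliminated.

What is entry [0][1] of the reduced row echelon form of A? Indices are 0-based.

M[0][1] = 2

[1] R0 /= 2  ⇒  (1, 2)
     R1 -= 2·R0  ⇒  (0, 0)
column 1 empty below row 1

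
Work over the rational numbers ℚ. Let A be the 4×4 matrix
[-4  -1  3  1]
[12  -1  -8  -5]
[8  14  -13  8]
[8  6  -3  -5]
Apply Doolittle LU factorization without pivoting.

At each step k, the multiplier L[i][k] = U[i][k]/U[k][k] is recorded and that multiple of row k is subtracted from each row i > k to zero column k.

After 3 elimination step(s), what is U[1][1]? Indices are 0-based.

U[1][1] = -4

Step 1: pivot at (0,0) is -4.
  row1 ← row1 − (-3)·row0  ⇒  L[1][0]=-3, U row1=(0, -4, 1, -2)
  row2 ← row2 − (-2)·row0  ⇒  L[2][0]=-2, U row2=(0, 12, -7, 10)
  row3 ← row3 − (-2)·row0  ⇒  L[3][0]=-2, U row3=(0, 4, 3, -3)
Step 2: pivot at (1,1) is -4.
  row2 ← row2 − (-3)·row1  ⇒  L[2][1]=-3, U row2=(0, 0, -4, 4)
  row3 ← row3 − (-1)·row1  ⇒  L[3][1]=-1, U row3=(0, 0, 4, -5)
Step 3: pivot at (2,2) is -4.
  row3 ← row3 − (-1)·row2  ⇒  L[3][2]=-1, U row3=(0, 0, 0, -1)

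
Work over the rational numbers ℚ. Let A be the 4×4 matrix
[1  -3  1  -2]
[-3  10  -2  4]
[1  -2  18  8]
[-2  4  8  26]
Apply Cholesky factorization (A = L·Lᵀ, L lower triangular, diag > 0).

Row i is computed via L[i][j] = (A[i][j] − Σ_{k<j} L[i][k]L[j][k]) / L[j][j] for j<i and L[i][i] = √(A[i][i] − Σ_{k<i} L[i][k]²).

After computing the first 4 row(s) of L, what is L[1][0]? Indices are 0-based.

Step 1: L[0][0] = √(1) = 1.
  L[1][0] = (-3) / L[0][0] = -3.
Step 2: L[1][1] = √(1) = 1.
  L[2][0] = (1) / L[0][0] = 1.
  L[2][1] = (1) / L[1][1] = 1.
Step 3: L[2][2] = √(16) = 4.
  L[3][0] = (-2) / L[0][0] = -2.
  L[3][1] = (-2) / L[1][1] = -2.
  L[3][2] = (12) / L[2][2] = 3.
Step 4: L[3][3] = √(9) = 3.

L[1][0] = -3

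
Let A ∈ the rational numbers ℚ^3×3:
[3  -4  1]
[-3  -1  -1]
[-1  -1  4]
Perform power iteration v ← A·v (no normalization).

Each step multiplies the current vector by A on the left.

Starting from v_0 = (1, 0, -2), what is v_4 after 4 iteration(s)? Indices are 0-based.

v_4 = (-499, 324, -561)

v_0 = (1, 0, -2).
v_1 = A·v_0 = (1, -1, -9).
v_2 = A·v_1 = (-2, 7, -36).
v_3 = A·v_2 = (-70, 35, -149).
v_4 = A·v_3 = (-499, 324, -561).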